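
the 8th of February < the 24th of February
True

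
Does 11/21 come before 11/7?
No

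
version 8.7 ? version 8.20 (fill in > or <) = <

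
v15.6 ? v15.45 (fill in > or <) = <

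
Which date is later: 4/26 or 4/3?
4/26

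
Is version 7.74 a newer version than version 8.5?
No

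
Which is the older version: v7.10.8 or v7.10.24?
v7.10.8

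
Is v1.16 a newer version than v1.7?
Yes. Version numbers are compared segment by segment as integers, not as decimals: minor version 16 > 7, so v1.16 > v1.7 (even though the decimal 1.16 < 1.7).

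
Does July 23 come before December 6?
Yes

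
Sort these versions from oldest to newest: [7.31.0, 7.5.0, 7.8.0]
[7.5.0, 7.8.0, 7.31.0]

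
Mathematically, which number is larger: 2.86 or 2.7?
2.86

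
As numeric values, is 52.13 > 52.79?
False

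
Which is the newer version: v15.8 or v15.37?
v15.37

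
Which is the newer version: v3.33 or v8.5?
v8.5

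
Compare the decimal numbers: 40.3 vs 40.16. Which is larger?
40.3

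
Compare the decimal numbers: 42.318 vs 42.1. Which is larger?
42.318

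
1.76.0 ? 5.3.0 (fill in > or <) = <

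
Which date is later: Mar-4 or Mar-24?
Mar-24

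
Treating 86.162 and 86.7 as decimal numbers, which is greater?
86.7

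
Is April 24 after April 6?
Yes. Day 24 comes after day 6 in April — this is a date comparison, not a decimal one (the decimal 4.24 would be smaller than 4.6).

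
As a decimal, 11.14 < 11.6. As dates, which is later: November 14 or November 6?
November 14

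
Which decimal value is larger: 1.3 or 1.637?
1.637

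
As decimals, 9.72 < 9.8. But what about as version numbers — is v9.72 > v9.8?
True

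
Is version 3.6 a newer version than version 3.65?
No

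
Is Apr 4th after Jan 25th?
Yes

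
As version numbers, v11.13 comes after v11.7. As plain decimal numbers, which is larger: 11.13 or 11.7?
11.7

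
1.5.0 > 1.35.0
False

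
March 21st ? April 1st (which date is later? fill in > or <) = <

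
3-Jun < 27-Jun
True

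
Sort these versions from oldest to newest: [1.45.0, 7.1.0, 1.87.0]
[1.45.0, 1.87.0, 7.1.0]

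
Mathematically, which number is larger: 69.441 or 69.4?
69.441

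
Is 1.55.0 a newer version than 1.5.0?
Yes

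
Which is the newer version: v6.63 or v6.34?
v6.63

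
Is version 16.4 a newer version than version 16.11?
No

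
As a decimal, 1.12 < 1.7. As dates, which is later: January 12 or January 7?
January 12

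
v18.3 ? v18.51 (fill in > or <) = <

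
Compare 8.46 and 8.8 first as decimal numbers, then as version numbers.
As decimals: 8.46 < 8.8. As versions: v8.46 > v8.8 (minor version 46 > 8).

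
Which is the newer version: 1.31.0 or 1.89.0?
1.89.0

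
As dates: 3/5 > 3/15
False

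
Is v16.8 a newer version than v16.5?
Yes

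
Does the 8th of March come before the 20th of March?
Yes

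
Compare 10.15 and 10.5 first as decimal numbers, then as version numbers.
As decimals: 10.15 < 10.5. As versions: v10.15 > v10.5 (minor version 15 > 5).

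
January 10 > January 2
True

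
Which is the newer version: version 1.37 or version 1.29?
version 1.37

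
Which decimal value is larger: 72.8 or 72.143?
72.8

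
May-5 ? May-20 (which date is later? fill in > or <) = <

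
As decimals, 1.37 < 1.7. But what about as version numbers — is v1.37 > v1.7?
True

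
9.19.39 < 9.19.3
False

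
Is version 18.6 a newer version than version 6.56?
Yes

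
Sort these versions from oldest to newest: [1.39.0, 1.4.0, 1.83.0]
[1.4.0, 1.39.0, 1.83.0]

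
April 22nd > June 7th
False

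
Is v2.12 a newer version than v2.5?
Yes. Version numbers are compared segment by segment as integers, not as decimals: minor version 12 > 5, so v2.12 > v2.5 (even though the decimal 2.12 < 2.5).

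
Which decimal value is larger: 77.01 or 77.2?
77.2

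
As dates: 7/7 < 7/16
True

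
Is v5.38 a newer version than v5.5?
Yes. Version numbers are compared segment by segment as integers, not as decimals: minor version 38 > 5, so v5.38 > v5.5 (even though the decimal 5.38 < 5.5).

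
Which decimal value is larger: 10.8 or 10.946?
10.946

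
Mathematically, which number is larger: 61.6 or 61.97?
61.97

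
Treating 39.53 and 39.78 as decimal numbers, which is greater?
39.78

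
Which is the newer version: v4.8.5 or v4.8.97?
v4.8.97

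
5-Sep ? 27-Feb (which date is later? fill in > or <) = >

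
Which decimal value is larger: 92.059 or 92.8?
92.8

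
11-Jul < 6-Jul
False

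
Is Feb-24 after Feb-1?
Yes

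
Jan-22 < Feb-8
True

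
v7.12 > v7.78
False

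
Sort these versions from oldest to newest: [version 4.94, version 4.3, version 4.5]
[version 4.3, version 4.5, version 4.94]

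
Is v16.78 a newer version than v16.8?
Yes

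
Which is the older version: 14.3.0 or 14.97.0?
14.3.0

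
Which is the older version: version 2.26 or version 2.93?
version 2.26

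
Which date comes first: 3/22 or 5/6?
3/22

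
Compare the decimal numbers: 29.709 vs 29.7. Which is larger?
29.709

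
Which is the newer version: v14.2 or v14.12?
v14.12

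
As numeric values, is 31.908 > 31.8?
True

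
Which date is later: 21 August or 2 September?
2 September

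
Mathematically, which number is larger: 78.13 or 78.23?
78.23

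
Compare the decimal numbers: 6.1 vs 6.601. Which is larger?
6.601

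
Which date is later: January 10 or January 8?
January 10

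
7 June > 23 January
True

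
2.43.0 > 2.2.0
True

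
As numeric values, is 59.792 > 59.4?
True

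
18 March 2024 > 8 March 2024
True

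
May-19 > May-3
True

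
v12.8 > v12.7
True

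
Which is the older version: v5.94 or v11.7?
v5.94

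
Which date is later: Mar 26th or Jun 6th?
Jun 6th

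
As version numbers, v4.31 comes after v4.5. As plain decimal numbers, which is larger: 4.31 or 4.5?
4.5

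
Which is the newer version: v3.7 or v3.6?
v3.7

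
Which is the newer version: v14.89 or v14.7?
v14.89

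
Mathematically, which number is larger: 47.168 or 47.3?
47.3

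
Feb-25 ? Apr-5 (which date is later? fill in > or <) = <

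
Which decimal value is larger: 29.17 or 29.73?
29.73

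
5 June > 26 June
False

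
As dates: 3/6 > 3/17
False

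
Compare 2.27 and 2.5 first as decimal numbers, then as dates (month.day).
As decimals: 2.27 < 2.5. As dates: 2/27 is later than 2/5 (day 27 > day 5).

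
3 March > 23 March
False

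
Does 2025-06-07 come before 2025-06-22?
Yes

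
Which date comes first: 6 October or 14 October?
6 October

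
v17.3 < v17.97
True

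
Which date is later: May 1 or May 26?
May 26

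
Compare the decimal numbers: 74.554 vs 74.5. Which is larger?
74.554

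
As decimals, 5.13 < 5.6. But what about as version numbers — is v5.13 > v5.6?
True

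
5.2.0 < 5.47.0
True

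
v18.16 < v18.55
True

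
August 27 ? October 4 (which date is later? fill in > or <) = <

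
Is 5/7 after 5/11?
No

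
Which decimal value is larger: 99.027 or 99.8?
99.8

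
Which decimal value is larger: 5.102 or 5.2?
5.2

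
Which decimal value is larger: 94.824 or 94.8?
94.824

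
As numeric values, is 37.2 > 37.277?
False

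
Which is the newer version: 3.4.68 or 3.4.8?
3.4.68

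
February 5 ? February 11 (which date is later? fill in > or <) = <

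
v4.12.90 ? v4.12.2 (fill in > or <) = >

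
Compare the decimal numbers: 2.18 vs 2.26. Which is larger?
2.26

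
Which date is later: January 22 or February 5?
February 5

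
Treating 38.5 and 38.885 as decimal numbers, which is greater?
38.885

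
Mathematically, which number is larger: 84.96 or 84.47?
84.96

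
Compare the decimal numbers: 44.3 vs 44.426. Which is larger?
44.426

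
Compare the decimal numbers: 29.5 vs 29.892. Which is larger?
29.892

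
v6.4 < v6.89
True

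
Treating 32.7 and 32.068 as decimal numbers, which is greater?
32.7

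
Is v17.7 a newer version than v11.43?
Yes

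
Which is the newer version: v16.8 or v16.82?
v16.82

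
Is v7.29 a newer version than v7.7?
Yes. Version numbers are compared segment by segment as integers, not as decimals: minor version 29 > 7, so v7.29 > v7.7 (even though the decimal 7.29 < 7.7).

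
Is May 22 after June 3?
No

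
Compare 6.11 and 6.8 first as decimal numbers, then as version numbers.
As decimals: 6.11 < 6.8. As versions: v6.11 > v6.8 (minor version 11 > 8).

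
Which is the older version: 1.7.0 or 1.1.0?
1.1.0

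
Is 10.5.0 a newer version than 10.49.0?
No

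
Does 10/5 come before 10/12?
Yes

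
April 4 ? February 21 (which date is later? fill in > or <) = >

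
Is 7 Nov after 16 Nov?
No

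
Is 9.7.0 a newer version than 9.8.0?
No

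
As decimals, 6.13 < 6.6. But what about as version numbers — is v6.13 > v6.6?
True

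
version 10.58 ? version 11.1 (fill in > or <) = <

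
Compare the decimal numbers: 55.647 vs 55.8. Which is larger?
55.8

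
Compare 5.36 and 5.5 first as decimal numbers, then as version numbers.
As decimals: 5.36 < 5.5. As versions: v5.36 > v5.5 (minor version 36 > 5).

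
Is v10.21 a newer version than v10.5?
Yes. Version numbers are compared segment by segment as integers, not as decimals: minor version 21 > 5, so v10.21 > v10.5 (even though the decimal 10.21 < 10.5).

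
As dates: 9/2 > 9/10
False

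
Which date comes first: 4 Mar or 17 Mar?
4 Mar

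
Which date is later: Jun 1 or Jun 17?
Jun 17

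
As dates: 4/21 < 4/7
False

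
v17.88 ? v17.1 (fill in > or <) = >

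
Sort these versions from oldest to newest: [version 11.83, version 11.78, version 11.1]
[version 11.1, version 11.78, version 11.83]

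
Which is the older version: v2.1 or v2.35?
v2.1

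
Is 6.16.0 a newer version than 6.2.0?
Yes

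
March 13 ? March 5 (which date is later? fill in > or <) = >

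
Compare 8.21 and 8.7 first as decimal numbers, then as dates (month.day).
As decimals: 8.21 < 8.7. As dates: 8/21 is later than 8/7 (day 21 > day 7).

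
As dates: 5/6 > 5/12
False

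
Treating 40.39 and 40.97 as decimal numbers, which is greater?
40.97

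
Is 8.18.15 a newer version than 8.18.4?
Yes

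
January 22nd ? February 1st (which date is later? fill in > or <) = <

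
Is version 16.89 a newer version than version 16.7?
Yes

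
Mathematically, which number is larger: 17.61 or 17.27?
17.61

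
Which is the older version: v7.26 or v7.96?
v7.26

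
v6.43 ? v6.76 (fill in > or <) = <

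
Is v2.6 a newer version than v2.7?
No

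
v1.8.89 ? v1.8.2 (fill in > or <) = >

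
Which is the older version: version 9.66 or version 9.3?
version 9.3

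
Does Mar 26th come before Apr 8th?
Yes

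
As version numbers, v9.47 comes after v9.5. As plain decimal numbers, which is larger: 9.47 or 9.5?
9.5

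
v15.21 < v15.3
False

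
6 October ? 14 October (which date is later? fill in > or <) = <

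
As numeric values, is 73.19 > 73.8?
False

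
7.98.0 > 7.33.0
True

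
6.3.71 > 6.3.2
True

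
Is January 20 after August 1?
No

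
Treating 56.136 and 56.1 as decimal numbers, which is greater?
56.136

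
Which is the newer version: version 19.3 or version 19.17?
version 19.17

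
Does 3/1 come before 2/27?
No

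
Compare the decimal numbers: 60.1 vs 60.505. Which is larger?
60.505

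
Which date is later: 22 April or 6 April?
22 April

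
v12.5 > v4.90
True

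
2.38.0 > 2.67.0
False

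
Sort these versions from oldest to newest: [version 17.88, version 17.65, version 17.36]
[version 17.36, version 17.65, version 17.88]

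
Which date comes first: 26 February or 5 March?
26 February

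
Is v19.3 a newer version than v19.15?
No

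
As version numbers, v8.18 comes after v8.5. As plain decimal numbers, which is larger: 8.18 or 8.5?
8.5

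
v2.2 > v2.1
True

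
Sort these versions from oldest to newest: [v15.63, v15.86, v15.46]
[v15.46, v15.63, v15.86]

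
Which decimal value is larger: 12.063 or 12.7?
12.7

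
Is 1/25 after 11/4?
No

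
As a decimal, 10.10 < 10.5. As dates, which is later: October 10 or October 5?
October 10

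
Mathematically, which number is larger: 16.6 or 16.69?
16.69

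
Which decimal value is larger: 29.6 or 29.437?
29.6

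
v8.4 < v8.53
True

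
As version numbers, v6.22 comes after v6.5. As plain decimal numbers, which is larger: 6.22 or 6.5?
6.5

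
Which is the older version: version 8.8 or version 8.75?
version 8.8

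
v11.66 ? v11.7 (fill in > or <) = >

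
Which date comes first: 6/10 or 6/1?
6/1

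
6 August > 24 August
False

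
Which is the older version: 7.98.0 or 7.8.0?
7.8.0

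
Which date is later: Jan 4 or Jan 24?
Jan 24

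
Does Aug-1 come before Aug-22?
Yes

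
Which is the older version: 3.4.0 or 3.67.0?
3.4.0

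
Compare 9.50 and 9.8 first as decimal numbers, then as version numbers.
As decimals: 9.50 < 9.8. As versions: v9.50 > v9.8 (minor version 50 > 8).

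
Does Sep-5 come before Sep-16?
Yes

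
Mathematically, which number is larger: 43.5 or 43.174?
43.5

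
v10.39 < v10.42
True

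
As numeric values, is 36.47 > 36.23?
True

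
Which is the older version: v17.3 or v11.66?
v11.66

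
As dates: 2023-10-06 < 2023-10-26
True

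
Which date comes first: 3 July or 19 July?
3 July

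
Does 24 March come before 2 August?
Yes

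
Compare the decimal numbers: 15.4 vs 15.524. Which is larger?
15.524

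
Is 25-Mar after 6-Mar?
Yes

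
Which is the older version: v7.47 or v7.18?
v7.18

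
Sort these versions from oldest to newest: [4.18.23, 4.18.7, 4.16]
[4.16, 4.18.7, 4.18.23]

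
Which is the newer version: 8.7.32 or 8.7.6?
8.7.32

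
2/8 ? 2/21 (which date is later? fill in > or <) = <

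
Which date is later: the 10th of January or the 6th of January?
the 10th of January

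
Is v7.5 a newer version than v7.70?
No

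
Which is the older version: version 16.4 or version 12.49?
version 12.49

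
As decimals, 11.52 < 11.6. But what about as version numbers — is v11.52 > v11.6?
True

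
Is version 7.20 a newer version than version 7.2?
Yes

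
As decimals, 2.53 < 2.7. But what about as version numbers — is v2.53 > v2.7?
True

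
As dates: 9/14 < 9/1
False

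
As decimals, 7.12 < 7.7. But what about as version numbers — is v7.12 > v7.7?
True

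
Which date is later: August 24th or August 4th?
August 24th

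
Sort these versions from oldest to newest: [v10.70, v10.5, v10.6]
[v10.5, v10.6, v10.70]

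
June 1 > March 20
True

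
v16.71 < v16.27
False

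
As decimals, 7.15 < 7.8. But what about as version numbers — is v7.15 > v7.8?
True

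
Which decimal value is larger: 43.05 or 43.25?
43.25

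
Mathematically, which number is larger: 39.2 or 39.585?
39.585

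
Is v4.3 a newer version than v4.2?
Yes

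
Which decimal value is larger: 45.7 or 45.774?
45.774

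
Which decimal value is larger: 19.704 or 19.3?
19.704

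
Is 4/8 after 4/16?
No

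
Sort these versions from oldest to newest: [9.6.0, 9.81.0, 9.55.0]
[9.6.0, 9.55.0, 9.81.0]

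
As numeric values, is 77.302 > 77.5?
False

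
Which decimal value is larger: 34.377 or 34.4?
34.4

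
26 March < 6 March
False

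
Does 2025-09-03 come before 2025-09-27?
Yes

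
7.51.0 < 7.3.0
False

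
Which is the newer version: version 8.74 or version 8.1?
version 8.74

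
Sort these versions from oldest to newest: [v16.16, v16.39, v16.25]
[v16.16, v16.25, v16.39]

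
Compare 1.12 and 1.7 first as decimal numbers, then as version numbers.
As decimals: 1.12 < 1.7. As versions: v1.12 > v1.7 (minor version 12 > 7).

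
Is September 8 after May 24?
Yes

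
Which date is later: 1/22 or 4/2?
4/2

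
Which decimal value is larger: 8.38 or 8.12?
8.38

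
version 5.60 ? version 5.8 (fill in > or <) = >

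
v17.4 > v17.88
False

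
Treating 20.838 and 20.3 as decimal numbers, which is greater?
20.838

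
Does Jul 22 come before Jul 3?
No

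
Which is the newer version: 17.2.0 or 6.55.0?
17.2.0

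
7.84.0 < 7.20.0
False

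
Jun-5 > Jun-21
False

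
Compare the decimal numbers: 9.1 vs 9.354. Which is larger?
9.354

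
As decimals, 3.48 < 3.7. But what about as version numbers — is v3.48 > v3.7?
True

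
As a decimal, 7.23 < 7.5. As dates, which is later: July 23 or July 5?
July 23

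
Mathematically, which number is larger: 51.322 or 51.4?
51.4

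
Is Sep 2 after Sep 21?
No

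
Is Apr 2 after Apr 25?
No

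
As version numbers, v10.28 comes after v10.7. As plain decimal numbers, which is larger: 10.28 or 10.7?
10.7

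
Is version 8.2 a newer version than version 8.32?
No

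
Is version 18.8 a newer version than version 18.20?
No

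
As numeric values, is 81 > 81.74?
False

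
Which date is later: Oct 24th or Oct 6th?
Oct 24th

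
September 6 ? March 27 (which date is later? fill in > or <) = >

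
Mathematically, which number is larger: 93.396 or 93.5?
93.5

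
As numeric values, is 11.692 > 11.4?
True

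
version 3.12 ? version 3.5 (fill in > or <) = >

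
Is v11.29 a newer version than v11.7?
Yes. Version numbers are compared segment by segment as integers, not as decimals: minor version 29 > 7, so v11.29 > v11.7 (even though the decimal 11.29 < 11.7).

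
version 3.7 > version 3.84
False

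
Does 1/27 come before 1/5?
No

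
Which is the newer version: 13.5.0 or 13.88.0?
13.88.0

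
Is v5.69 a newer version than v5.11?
Yes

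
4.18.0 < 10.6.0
True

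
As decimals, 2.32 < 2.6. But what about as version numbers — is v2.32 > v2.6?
True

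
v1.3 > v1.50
False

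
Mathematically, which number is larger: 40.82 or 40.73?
40.82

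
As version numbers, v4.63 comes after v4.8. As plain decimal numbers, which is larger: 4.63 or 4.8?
4.8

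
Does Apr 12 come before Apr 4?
No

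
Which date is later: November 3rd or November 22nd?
November 22nd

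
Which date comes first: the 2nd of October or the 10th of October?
the 2nd of October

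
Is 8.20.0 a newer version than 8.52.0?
No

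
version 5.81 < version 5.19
False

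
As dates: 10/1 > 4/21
True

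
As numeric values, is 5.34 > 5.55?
False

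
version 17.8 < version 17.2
False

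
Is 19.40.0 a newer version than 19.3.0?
Yes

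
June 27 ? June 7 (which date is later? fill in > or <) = >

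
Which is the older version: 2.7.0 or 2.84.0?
2.7.0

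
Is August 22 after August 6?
Yes. Day 22 comes after day 6 in August — this is a date comparison, not a decimal one (the decimal 8.22 would be smaller than 8.6).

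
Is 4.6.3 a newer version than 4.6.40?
No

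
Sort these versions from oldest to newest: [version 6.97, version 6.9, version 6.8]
[version 6.8, version 6.9, version 6.97]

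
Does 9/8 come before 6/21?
No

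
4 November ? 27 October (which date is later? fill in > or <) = >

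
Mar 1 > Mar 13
False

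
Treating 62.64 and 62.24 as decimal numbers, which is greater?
62.64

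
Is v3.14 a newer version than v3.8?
Yes. Version numbers are compared segment by segment as integers, not as decimals: minor version 14 > 8, so v3.14 > v3.8 (even though the decimal 3.14 < 3.8).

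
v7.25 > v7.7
True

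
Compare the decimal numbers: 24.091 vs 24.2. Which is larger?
24.2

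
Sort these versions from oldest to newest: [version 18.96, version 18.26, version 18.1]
[version 18.1, version 18.26, version 18.96]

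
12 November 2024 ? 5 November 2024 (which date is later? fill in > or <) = >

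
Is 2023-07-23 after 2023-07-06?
Yes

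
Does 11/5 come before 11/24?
Yes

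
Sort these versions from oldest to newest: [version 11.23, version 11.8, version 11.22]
[version 11.8, version 11.22, version 11.23]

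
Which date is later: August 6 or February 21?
August 6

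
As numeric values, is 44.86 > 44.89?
False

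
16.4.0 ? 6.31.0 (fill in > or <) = >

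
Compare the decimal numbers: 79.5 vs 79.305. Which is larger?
79.5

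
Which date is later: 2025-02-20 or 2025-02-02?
2025-02-20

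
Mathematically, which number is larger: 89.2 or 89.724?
89.724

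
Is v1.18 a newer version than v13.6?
No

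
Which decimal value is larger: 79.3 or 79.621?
79.621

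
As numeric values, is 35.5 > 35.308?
True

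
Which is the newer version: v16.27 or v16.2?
v16.27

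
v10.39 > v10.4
True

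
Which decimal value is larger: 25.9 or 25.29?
25.9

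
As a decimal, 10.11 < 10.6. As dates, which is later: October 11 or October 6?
October 11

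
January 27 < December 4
True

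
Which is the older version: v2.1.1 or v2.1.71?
v2.1.1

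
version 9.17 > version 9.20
False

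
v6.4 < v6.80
True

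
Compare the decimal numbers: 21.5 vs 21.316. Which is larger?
21.5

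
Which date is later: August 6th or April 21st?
August 6th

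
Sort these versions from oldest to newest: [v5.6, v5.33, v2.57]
[v2.57, v5.6, v5.33]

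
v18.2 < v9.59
False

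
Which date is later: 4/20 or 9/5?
9/5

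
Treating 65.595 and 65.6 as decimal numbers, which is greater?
65.6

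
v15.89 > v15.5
True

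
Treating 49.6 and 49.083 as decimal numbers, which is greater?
49.6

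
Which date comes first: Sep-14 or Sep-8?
Sep-8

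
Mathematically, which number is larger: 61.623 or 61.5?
61.623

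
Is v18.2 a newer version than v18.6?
No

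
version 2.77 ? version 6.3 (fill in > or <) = <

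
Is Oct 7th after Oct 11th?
No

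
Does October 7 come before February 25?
No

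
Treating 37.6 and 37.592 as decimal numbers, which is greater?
37.6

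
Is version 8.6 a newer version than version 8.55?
No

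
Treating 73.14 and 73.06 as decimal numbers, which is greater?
73.14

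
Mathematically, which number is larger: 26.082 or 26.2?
26.2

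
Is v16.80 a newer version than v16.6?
Yes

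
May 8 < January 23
False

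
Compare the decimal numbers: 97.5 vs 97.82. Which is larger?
97.82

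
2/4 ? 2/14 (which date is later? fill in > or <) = <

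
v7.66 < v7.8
False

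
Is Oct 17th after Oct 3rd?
Yes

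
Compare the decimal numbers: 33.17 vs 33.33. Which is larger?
33.33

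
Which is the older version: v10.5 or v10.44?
v10.5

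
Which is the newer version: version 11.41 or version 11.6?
version 11.41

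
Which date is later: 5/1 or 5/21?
5/21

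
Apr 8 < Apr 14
True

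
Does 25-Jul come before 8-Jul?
No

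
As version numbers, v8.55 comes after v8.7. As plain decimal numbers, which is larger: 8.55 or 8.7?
8.7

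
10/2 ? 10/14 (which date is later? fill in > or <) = <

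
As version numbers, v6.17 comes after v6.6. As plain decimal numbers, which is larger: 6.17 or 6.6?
6.6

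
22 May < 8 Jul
True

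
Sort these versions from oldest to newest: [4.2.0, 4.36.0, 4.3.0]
[4.2.0, 4.3.0, 4.36.0]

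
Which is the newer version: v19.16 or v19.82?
v19.82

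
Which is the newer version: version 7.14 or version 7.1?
version 7.14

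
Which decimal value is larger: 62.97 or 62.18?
62.97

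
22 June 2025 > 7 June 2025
True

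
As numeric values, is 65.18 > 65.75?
False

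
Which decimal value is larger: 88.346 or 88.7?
88.7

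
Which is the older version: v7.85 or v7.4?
v7.4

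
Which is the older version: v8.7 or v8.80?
v8.7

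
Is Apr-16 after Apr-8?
Yes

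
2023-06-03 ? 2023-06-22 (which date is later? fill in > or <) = <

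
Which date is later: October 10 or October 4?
October 10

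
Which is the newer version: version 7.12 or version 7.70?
version 7.70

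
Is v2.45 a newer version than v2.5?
Yes. Version numbers are compared segment by segment as integers, not as decimals: minor version 45 > 5, so v2.45 > v2.5 (even though the decimal 2.45 < 2.5).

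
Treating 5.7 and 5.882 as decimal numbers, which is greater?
5.882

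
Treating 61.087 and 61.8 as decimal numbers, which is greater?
61.8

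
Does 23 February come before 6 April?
Yes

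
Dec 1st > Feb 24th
True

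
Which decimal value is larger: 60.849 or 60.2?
60.849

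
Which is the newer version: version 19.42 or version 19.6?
version 19.42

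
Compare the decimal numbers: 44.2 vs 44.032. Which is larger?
44.2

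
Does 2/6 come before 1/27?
No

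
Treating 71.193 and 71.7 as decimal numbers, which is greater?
71.7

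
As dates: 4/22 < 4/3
False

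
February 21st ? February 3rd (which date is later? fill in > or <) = >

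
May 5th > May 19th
False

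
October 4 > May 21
True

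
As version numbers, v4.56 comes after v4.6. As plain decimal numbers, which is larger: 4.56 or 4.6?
4.6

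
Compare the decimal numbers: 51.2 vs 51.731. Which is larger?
51.731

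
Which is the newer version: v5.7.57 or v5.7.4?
v5.7.57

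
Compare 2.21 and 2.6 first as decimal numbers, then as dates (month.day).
As decimals: 2.21 < 2.6. As dates: 2/21 is later than 2/6 (day 21 > day 6).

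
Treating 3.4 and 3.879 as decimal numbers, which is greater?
3.879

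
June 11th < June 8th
False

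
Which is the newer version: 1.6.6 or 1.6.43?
1.6.43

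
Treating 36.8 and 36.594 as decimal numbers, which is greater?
36.8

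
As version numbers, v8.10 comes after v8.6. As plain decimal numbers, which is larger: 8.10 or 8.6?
8.6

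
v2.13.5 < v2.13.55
True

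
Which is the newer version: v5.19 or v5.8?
v5.19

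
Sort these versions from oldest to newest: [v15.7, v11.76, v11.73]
[v11.73, v11.76, v15.7]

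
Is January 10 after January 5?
Yes. Day 10 comes after day 5 in January — this is a date comparison, not a decimal one (the decimal 1.10 would be smaller than 1.5).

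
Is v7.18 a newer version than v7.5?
Yes. Version numbers are compared segment by segment as integers, not as decimals: minor version 18 > 5, so v7.18 > v7.5 (even though the decimal 7.18 < 7.5).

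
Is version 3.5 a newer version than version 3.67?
No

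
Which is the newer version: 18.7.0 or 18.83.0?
18.83.0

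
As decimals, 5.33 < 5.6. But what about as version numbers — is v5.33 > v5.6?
True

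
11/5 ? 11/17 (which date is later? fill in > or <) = <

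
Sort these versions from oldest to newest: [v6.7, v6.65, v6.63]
[v6.7, v6.63, v6.65]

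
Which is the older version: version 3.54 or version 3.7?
version 3.7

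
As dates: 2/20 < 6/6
True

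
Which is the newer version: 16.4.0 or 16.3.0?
16.4.0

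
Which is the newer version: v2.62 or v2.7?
v2.62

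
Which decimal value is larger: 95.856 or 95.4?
95.856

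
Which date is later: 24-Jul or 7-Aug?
7-Aug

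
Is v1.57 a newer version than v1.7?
Yes. Version numbers are compared segment by segment as integers, not as decimals: minor version 57 > 7, so v1.57 > v1.7 (even though the decimal 1.57 < 1.7).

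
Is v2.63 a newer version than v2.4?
Yes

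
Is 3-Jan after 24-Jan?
No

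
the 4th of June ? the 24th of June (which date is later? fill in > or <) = <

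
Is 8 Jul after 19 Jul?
No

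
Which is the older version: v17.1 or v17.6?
v17.1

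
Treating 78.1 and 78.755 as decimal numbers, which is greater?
78.755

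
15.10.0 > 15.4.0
True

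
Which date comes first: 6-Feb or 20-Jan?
20-Jan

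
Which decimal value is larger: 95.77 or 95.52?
95.77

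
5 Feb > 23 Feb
False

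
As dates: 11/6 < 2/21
False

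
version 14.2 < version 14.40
True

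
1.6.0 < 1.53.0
True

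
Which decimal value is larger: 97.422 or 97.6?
97.6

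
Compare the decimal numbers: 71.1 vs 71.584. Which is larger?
71.584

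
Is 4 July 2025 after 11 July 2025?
No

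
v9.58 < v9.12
False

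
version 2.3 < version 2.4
True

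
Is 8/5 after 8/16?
No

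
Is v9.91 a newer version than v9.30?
Yes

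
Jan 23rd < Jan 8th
False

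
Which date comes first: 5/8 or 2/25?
2/25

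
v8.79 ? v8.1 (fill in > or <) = >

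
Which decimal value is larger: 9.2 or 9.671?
9.671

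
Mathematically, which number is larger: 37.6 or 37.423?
37.6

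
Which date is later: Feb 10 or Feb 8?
Feb 10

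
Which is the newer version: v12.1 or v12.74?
v12.74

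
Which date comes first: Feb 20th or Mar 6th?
Feb 20th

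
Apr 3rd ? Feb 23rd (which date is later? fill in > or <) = >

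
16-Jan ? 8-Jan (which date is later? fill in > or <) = >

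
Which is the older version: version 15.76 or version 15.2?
version 15.2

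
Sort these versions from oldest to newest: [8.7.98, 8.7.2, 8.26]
[8.7.2, 8.7.98, 8.26]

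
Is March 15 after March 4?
Yes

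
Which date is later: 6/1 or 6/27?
6/27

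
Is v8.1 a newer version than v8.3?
No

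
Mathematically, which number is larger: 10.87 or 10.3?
10.87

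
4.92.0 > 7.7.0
False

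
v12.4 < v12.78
True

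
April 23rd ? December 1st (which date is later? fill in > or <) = <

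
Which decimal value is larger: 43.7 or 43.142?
43.7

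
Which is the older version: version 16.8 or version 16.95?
version 16.8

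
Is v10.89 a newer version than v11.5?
No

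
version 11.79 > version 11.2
True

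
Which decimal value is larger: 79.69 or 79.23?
79.69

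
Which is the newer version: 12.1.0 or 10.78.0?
12.1.0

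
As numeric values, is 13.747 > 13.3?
True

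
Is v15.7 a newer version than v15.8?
No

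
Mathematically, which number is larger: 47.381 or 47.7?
47.7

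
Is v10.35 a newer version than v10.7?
Yes. Version numbers are compared segment by segment as integers, not as decimals: minor version 35 > 7, so v10.35 > v10.7 (even though the decimal 10.35 < 10.7).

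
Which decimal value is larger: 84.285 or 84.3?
84.3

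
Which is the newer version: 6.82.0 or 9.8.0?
9.8.0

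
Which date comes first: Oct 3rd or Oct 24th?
Oct 3rd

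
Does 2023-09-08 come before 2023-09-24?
Yes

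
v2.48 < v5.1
True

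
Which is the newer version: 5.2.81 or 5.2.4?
5.2.81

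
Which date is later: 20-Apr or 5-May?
5-May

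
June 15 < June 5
False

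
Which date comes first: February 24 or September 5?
February 24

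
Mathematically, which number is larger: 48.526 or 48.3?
48.526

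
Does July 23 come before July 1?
No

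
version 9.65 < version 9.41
False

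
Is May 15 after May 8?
Yes. Day 15 comes after day 8 in May — this is a date comparison, not a decimal one (the decimal 5.15 would be smaller than 5.8).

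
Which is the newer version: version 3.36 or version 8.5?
version 8.5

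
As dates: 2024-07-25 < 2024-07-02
False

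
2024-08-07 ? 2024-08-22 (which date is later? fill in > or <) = <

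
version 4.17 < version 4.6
False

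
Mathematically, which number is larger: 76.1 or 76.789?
76.789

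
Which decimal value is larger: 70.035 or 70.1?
70.1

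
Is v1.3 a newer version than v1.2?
Yes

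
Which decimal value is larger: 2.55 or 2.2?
2.55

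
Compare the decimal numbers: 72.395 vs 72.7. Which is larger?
72.7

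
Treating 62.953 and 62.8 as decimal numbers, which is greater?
62.953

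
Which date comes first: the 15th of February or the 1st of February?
the 1st of February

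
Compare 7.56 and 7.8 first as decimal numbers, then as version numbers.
As decimals: 7.56 < 7.8. As versions: v7.56 > v7.8 (minor version 56 > 8).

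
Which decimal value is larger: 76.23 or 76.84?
76.84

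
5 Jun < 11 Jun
True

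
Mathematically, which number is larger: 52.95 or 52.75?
52.95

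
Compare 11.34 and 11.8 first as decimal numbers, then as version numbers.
As decimals: 11.34 < 11.8. As versions: v11.34 > v11.8 (minor version 34 > 8).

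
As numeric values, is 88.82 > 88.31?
True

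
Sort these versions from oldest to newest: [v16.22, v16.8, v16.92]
[v16.8, v16.22, v16.92]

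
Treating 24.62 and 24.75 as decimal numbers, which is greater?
24.75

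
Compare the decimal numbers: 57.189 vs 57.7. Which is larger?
57.7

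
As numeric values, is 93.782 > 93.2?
True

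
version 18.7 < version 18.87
True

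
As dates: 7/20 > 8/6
False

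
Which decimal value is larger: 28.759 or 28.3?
28.759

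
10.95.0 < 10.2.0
False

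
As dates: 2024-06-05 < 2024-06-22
True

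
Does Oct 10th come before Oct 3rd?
No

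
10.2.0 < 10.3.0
True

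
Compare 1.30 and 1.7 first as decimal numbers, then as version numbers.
As decimals: 1.30 < 1.7. As versions: v1.30 > v1.7 (minor version 30 > 7).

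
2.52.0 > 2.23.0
True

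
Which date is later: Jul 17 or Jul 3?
Jul 17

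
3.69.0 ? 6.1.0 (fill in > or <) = <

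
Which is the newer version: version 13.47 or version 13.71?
version 13.71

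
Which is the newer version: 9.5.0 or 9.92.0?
9.92.0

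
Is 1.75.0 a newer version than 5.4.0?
No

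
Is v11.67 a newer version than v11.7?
Yes. Version numbers are compared segment by segment as integers, not as decimals: minor version 67 > 7, so v11.67 > v11.7 (even though the decimal 11.67 < 11.7).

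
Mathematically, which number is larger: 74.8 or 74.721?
74.8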